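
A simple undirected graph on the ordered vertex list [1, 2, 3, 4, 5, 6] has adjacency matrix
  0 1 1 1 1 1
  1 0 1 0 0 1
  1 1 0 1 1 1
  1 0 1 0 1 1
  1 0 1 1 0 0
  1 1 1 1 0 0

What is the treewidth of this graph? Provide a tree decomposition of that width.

Treewidth 3.
Bags: B1 = {1, 3, 4, 6}  B2 = {1, 3, 4, 5}  B3 = {1, 2, 3, 6}
Tree: B1–B2, B1–B3

The largest bag has 4 vertices, giving width 3; this decomposition certifies tw(G) ≤ 3. For the lower bound, the 4 vertices {1, 2, 3, 6} are pairwise adjacent, and any tree decomposition puts a clique entirely inside one bag — forcing width ≥ 3. The upper and lower bounds meet at 3, so that is the treewidth.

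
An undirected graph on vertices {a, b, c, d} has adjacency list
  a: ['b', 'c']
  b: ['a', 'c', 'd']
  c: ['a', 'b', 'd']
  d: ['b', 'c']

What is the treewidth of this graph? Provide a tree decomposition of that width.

Every bag has size at most 3, so the width is 3 − 1 = 2 and tw(G) ≤ 2. Conversely, {b, c, d} is a clique of size 3, and the vertices of any clique must share a bag in every tree decomposition; so some bag has ≥ 3 vertices and tw(G) ≥ 2. The upper and lower bounds meet at 2, so that is the treewidth.

Treewidth 2.
One such decomposition:
Bags: B1 = {b, c, d}  B2 = {a, b, c}
Tree: B1–B2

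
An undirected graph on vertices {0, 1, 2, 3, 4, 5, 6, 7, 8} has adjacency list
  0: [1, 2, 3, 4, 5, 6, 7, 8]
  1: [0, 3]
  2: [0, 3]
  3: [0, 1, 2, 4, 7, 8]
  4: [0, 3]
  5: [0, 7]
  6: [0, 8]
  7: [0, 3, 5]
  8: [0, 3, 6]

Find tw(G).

A width-2 tree decomposition is:
Bags: B1 = {0, 3, 8}  B2 = {0, 3, 7}  B3 = {0, 6, 8}  B4 = {0, 2, 3}  B5 = {0, 1, 3}  B6 = {0, 5, 7}  B7 = {0, 3, 4}
Tree: B1–B2, B1–B3, B1–B4, B2–B5, B2–B6, B2–B7
The largest bag has 3 vertices, giving width 2; this decomposition certifies tw(G) ≤ 2. Conversely, {0, 1, 3} is a clique of size 3, and the vertices of any clique must share a bag in every tree decomposition; so some bag has ≥ 3 vertices and tw(G) ≥ 2. Therefore the treewidth is 2.

2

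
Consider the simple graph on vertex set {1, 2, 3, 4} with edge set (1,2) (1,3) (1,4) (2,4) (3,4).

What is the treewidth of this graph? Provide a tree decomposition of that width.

Every bag has size at most 3, so the width is 3 − 1 = 2 and tw(G) ≤ 2. Conversely, {1, 2, 4} is a clique of size 3, and the vertices of any clique must share a bag in every tree decomposition; so some bag has ≥ 3 vertices and tw(G) ≥ 2. The upper and lower bounds meet at 2, so that is the treewidth.

Treewidth 2.
One optimal decomposition is:
Bags: B1 = {1, 2, 4}  B2 = {1, 3, 4}
Tree: B1–B2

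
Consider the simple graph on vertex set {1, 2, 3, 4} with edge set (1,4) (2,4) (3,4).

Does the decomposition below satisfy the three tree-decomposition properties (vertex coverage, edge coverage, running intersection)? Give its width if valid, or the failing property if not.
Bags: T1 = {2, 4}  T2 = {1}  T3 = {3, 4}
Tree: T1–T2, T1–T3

A tree decomposition must satisfy three properties: every vertex lies in some bag; for every edge, both endpoints lie together in some bag; and for every vertex, the bags containing it form a connected subtree. Here edge (4,1) lies in no bag, so the decomposition is invalid.

No — edge (4,1) lies in no bag.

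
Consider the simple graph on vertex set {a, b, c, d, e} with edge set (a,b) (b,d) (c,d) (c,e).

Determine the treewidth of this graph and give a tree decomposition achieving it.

Treewidth 1.
One optimal decomposition is:
Bags: B1 = {c, e}  B2 = {c, d}  B3 = {b, d}  B4 = {a, b}
Tree: B1–B2, B2–B3, B3–B4

Every bag has size at most 2, so the width is 2 − 1 = 1 and tw(G) ≤ 1. G has an edge, so its treewidth is at least 1. Therefore the treewidth is 1.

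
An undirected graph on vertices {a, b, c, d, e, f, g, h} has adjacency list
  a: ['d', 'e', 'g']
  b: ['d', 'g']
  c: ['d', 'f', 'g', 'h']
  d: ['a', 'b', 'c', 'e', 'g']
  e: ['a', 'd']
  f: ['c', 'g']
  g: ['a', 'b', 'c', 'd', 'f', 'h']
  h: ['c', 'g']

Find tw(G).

2

A width-2 tree decomposition is:
Bags: B1 = {c, g, h}  B2 = {c, d, g}  B3 = {b, d, g}  B4 = {a, d, g}  B5 = {c, f, g}  B6 = {a, d, e}
Tree: B1–B2, B2–B3, B3–B4, B2–B5, B4–B6
Each bag holds 3 vertices, so the decomposition has width 2, which upper-bounds the treewidth. For the lower bound, the 3 vertices {c, d, g} are pairwise adjacent, and any tree decomposition puts a clique entirely inside one bag — forcing width ≥ 2. Hence tw(G) = 2 exactly.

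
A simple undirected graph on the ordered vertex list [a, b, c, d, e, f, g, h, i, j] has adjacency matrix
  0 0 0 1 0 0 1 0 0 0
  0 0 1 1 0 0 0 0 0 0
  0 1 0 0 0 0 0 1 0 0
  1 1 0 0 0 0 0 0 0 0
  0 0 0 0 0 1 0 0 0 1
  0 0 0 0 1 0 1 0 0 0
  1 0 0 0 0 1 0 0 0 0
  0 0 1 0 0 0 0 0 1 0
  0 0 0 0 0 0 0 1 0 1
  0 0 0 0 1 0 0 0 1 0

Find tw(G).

A width-2 tree decomposition is:
Bags: B1 = {b, c, h}  B2 = {b, d, h}  B3 = {a, d, h}  B4 = {a, g, h}  B5 = {f, g, h}  B6 = {e, f, h}  B7 = {e, h, j}  B8 = {h, i, j}
Tree: B1–B2, B2–B3, B3–B4, B4–B5, B5–B6, B6–B7, B7–B8
Every bag has size at most 3, so the width is 3 − 1 = 2 and tw(G) ≤ 2. The edges h–c–b–d–a–g–f–e–j–i–h form a cycle, so G is not a tree and its treewidth is at least 2. Therefore the treewidth is 2.

2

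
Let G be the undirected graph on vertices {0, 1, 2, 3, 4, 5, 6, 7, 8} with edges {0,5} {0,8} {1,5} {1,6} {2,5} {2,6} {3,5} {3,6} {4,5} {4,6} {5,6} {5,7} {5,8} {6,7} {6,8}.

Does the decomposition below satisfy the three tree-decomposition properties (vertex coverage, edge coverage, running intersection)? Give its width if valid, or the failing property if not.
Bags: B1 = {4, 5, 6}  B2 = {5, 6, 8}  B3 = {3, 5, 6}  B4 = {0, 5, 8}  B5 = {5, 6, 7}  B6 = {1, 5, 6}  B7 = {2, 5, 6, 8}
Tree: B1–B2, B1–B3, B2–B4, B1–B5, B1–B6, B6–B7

A tree decomposition must satisfy three properties: every vertex lies in some bag; for every edge, both endpoints lie together in some bag; and for every vertex, the bags containing it form a connected subtree. Here bags containing vertex 8 are not connected in the tree, so the decomposition is invalid.

No — bags containing vertex 8 are not connected in the tree.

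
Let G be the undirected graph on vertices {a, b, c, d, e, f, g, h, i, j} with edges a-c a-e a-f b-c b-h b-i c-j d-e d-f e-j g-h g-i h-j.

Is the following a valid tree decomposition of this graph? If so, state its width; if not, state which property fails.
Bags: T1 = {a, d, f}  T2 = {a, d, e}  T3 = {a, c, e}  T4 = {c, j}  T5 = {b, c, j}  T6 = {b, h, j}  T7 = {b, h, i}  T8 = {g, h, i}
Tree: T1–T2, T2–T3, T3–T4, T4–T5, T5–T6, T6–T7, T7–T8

A tree decomposition must satisfy three properties: every vertex lies in some bag; for every edge, both endpoints lie together in some bag; and for every vertex, the bags containing it form a connected subtree. Here edge (e,j) lies in no bag, so the decomposition is invalid.

No — edge (e,j) lies in no bag.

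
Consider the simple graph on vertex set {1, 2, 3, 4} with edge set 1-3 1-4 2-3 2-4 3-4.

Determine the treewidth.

A width-2 tree decomposition is:
Bags: B1 = {2, 3, 4}  B2 = {1, 3, 4}
Tree: B1–B2
The largest bag has 3 vertices, giving width 2; this decomposition certifies tw(G) ≤ 2. Conversely, {1, 3, 4} is a clique of size 3, and the vertices of any clique must share a bag in every tree decomposition; so some bag has ≥ 3 vertices and tw(G) ≥ 2. Therefore the treewidth is 2.

2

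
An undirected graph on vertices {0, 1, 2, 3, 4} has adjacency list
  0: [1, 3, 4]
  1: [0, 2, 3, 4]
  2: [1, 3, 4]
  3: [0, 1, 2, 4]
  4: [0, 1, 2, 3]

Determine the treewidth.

A width-3 tree decomposition is:
Bags: B1 = {0, 1, 3, 4}  B2 = {1, 2, 3, 4}
Tree: B1–B2
Every bag has size at most 4, so the width is 4 − 1 = 3 and tw(G) ≤ 3. On the other hand G contains the 4-clique {0, 1, 3, 4}. A clique must lie in a single bag of any decomposition, so no decomposition can have width below 3. Combining the bounds, tw(G) = 3.

3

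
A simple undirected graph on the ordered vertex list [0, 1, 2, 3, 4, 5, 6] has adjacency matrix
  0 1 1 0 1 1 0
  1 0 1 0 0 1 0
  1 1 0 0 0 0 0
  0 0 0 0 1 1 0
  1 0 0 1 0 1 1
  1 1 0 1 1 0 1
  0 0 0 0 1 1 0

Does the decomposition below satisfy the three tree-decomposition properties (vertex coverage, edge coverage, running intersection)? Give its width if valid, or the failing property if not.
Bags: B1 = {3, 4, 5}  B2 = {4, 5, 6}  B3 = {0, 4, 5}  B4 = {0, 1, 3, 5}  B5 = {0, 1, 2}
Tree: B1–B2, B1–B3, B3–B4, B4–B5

No — bags containing vertex 3 are not connected in the tree.

A tree decomposition must satisfy three properties: every vertex lies in some bag; for every edge, both endpoints lie together in some bag; and for every vertex, the bags containing it form a connected subtree. Here bags containing vertex 3 are not connected in the tree, so the decomposition is invalid.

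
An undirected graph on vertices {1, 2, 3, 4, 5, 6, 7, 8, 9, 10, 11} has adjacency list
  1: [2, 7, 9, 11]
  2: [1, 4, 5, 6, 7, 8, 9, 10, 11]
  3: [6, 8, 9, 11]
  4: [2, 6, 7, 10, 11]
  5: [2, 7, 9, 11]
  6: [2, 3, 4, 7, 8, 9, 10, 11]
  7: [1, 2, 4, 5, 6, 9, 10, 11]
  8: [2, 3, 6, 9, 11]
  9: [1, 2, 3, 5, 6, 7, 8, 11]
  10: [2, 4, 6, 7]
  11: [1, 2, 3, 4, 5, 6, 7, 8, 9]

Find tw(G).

4

A width-4 tree decomposition is:
Bags: B1 = {2, 6, 8, 9, 11}  B2 = {2, 6, 7, 9, 11}  B3 = {3, 6, 8, 9, 11}  B4 = {1, 2, 7, 9, 11}  B5 = {2, 4, 6, 7, 11}  B6 = {2, 5, 7, 9, 11}  B7 = {2, 4, 6, 7, 10}
Tree: B1–B2, B1–B3, B2–B4, B2–B5, B2–B6, B5–B7
The largest bag has 5 vertices, giving width 4; this decomposition certifies tw(G) ≤ 4. For the lower bound, the 5 vertices {2, 6, 8, 9, 11} are pairwise adjacent, and any tree decomposition puts a clique entirely inside one bag — forcing width ≥ 4. The upper and lower bounds meet at 4, so that is the treewidth.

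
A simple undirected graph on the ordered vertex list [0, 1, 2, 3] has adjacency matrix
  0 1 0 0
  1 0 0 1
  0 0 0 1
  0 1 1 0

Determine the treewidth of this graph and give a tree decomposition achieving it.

Treewidth 1.
One optimal decomposition is:
Bags: B1 = {0, 1}  B2 = {1, 3}  B3 = {2, 3}
Tree: B1–B2, B2–B3

Each bag holds 2 vertices, so the decomposition has width 1, which upper-bounds the treewidth. Any graph with an edge has treewidth ≥ 1, and G has the edge 0–1. Combining the bounds, tw(G) = 1.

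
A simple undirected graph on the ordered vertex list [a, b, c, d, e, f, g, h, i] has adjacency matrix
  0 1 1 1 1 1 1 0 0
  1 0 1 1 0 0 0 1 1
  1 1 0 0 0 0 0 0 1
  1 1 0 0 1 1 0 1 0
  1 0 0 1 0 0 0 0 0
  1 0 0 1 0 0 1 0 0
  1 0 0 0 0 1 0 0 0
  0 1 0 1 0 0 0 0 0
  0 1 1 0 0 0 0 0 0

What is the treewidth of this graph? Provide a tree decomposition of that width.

Each bag holds 3 vertices, so the decomposition has width 2, which upper-bounds the treewidth. For the lower bound, the 3 vertices {b, d, h} are pairwise adjacent, and any tree decomposition puts a clique entirely inside one bag — forcing width ≥ 2. Therefore the treewidth is 2.

Treewidth 2.
One optimal decomposition is:
Bags: B1 = {a, b, d}  B2 = {a, d, f}  B3 = {a, b, c}  B4 = {a, d, e}  B5 = {b, c, i}  B6 = {a, f, g}  B7 = {b, d, h}
Tree: B1–B2, B1–B3, B1–B4, B3–B5, B2–B6, B1–B7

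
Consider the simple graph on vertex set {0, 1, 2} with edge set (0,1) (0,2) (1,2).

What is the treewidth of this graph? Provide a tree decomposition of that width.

Treewidth 2.
Bags: B1 = {0, 1, 2}
Tree: (single bag)

A single bag containing all 3 vertices is trivially a valid decomposition of width 2. Conversely, {0, 1, 2} is a clique of size 3, and the vertices of any clique must share a bag in every tree decomposition; so some bag has ≥ 3 vertices and tw(G) ≥ 2. The upper and lower bounds meet at 2, so that is the treewidth.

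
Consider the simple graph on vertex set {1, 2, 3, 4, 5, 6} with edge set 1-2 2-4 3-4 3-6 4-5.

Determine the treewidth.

A width-1 tree decomposition is:
Bags: B1 = {4, 5}  B2 = {2, 4}  B3 = {3, 4}  B4 = {3, 6}  B5 = {1, 2}
Tree: B1–B2, B2–B3, B3–B4, B2–B5
Every bag has size at most 2, so the width is 2 − 1 = 1 and tw(G) ≤ 1. Since G has at least one edge (e.g. 4–5), it is not an edgeless graph, so tw(G) ≥ 1. Therefore the treewidth is 1.

1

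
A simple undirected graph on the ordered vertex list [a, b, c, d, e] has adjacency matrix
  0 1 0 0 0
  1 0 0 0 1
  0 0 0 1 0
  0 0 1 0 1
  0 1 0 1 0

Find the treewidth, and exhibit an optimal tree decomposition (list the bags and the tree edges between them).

Treewidth 1.
One optimal decomposition is:
Bags: B1 = {a, b}  B2 = {b, e}  B3 = {d, e}  B4 = {c, d}
Tree: B1–B2, B2–B3, B3–B4

The largest bag has 2 vertices, giving width 1; this decomposition certifies tw(G) ≤ 1. Since G has at least one edge (e.g. a–b), it is not an edgeless graph, so tw(G) ≥ 1. Hence tw(G) = 1 exactly.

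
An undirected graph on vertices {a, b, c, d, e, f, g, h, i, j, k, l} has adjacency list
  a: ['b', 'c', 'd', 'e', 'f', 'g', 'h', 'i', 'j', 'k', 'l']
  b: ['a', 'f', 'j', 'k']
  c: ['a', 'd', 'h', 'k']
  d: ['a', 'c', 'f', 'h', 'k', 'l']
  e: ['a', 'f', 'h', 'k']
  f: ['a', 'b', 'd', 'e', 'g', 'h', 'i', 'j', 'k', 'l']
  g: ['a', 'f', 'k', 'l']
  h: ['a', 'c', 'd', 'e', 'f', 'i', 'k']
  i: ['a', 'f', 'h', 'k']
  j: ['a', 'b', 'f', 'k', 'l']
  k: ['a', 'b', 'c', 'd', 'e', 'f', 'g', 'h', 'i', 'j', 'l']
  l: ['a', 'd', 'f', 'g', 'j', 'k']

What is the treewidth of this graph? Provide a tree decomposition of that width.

Treewidth 4.
Bags: B1 = {a, d, f, k, l}  B2 = {a, d, f, h, k}  B3 = {a, f, g, k, l}  B4 = {a, f, j, k, l}  B5 = {a, c, d, h, k}  B6 = {a, f, h, i, k}  B7 = {a, e, f, h, k}  B8 = {a, b, f, j, k}
Tree: B1–B2, B1–B3, B1–B4, B2–B5, B2–B6, B6–B7, B4–B8

Every bag has size at most 5, so the width is 5 − 1 = 4 and tw(G) ≤ 4. On the other hand G contains the 5-clique {a, c, d, h, k}. A clique must lie in a single bag of any decomposition, so no decomposition can have width below 4. Combining the bounds, tw(G) = 4.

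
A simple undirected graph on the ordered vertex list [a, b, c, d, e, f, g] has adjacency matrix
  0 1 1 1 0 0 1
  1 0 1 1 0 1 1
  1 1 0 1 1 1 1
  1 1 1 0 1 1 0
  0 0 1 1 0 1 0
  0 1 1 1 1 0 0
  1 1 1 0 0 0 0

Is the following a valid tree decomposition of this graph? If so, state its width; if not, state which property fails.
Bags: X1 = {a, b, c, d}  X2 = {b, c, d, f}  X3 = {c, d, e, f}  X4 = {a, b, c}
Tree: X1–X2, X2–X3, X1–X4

No — vertex g appears in no bag.

A tree decomposition must satisfy three properties: every vertex lies in some bag; for every edge, both endpoints lie together in some bag; and for every vertex, the bags containing it form a connected subtree. Here vertex g appears in no bag, so the decomposition is invalid.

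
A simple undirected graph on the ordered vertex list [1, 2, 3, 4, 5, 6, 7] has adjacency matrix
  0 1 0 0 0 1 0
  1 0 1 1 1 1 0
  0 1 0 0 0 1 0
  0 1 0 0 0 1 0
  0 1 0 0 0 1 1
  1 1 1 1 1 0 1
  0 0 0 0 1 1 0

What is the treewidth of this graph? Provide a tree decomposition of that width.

Treewidth 2.
One such decomposition:
Bags: B1 = {1, 2, 6}  B2 = {2, 5, 6}  B3 = {5, 6, 7}  B4 = {2, 4, 6}  B5 = {2, 3, 6}
Tree: B1–B2, B2–B3, B1–B4, B4–B5

The largest bag has 3 vertices, giving width 2; this decomposition certifies tw(G) ≤ 2. On the other hand G contains the 3-clique {1, 2, 6}. A clique must lie in a single bag of any decomposition, so no decomposition can have width below 2. The upper and lower bounds meet at 2, so that is the treewidth.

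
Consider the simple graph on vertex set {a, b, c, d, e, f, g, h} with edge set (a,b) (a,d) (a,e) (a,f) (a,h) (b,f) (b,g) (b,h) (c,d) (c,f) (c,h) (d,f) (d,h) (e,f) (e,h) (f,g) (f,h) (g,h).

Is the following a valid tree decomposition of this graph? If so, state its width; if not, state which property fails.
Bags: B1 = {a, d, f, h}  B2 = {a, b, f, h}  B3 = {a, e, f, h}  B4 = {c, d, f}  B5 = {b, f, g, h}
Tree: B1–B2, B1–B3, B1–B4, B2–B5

A tree decomposition must satisfy three properties: every vertex lies in some bag; for every edge, both endpoints lie together in some bag; and for every vertex, the bags containing it form a connected subtree. Here edge (h,c) lies in no bag, so the decomposition is invalid.

No — edge (h,c) lies in no bag.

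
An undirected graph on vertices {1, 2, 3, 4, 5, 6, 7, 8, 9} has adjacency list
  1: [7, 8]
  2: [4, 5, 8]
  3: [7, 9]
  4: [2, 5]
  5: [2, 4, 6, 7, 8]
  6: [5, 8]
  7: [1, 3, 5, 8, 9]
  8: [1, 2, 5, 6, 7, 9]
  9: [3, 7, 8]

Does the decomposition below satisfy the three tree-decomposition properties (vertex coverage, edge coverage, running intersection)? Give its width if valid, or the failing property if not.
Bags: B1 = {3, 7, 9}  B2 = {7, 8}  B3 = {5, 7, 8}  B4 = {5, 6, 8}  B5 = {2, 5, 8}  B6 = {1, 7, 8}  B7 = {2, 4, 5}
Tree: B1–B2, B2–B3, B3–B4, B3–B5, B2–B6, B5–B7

A tree decomposition must satisfy three properties: every vertex lies in some bag; for every edge, both endpoints lie together in some bag; and for every vertex, the bags containing it form a connected subtree. Here edge (9,8) lies in no bag, so the decomposition is invalid.

No — edge (9,8) lies in no bag.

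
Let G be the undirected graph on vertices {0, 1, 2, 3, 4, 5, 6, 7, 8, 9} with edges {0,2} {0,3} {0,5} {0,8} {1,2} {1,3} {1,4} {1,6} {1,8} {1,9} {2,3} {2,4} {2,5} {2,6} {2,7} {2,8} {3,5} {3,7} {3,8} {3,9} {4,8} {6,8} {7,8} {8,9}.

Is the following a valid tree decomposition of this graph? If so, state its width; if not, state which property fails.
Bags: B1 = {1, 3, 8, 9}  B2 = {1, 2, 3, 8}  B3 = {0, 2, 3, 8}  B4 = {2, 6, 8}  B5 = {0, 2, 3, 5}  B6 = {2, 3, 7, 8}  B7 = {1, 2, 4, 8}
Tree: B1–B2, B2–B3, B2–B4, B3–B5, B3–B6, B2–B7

A tree decomposition must satisfy three properties: every vertex lies in some bag; for every edge, both endpoints lie together in some bag; and for every vertex, the bags containing it form a connected subtree. Here edge (1,6) lies in no bag, so the decomposition is invalid.

No — edge (1,6) lies in no bag.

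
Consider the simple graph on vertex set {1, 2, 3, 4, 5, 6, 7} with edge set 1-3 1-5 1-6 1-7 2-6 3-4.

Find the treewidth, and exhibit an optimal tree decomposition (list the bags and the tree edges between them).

Treewidth 1.
One such decomposition:
Bags: B1 = {1, 6}  B2 = {1, 7}  B3 = {1, 3}  B4 = {3, 4}  B5 = {1, 5}  B6 = {2, 6}
Tree: B1–B2, B1–B3, B3–B4, B2–B5, B1–B6

Each bag holds 2 vertices, so the decomposition has width 1, which upper-bounds the treewidth. Any graph with an edge has treewidth ≥ 1, and G has the edge 6–1. Therefore the treewidth is 1.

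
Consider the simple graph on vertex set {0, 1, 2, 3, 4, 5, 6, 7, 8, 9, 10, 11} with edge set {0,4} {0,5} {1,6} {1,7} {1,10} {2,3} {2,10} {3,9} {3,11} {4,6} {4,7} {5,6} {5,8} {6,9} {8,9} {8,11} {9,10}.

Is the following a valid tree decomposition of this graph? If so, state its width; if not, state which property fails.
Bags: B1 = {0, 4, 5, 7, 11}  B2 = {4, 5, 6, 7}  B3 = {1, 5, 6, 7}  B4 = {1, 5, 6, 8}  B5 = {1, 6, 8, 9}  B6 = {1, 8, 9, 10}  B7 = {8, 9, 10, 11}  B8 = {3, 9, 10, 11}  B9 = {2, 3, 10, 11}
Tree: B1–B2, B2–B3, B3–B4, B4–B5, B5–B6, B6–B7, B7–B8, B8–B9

A tree decomposition must satisfy three properties: every vertex lies in some bag; for every edge, both endpoints lie together in some bag; and for every vertex, the bags containing it form a connected subtree. Here bags containing vertex 11 are not connected in the tree, so the decomposition is invalid.

No — bags containing vertex 11 are not connected in the tree.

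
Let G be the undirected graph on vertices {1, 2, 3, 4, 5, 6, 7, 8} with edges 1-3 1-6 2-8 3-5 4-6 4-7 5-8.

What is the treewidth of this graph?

1

A width-1 tree decomposition is:
Bags: B1 = {2, 8}  B2 = {5, 8}  B3 = {3, 5}  B4 = {1, 3}  B5 = {1, 6}  B6 = {4, 6}  B7 = {4, 7}
Tree: B1–B2, B2–B3, B3–B4, B4–B5, B5–B6, B6–B7
Every bag has size at most 2, so the width is 2 − 1 = 1 and tw(G) ≤ 1. G has an edge, so its treewidth is at least 1. Therefore the treewidth is 1.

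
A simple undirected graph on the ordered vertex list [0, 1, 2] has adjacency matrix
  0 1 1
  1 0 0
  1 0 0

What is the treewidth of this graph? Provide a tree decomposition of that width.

Treewidth 1.
One optimal decomposition is:
Bags: B1 = {0, 1}  B2 = {0, 2}
Tree: B1–B2

Every bag has size at most 2, so the width is 2 − 1 = 1 and tw(G) ≤ 1. Since G has at least one edge (e.g. 1–0), it is not an edgeless graph, so tw(G) ≥ 1. The upper and lower bounds meet at 1, so that is the treewidth.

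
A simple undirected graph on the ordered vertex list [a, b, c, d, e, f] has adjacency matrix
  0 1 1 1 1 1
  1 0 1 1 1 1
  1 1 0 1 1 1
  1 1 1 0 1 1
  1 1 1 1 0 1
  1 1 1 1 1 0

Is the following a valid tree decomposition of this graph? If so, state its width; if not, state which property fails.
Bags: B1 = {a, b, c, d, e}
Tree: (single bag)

A tree decomposition must satisfy three properties: every vertex lies in some bag; for every edge, both endpoints lie together in some bag; and for every vertex, the bags containing it form a connected subtree. Here vertex f appears in no bag, so the decomposition is invalid.

No — vertex f appears in no bag.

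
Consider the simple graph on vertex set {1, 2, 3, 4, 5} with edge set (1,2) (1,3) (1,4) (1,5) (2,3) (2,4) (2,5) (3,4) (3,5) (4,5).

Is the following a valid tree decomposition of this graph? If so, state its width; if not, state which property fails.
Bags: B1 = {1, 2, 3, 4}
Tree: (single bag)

No — vertex 5 appears in no bag.

A tree decomposition must satisfy three properties: every vertex lies in some bag; for every edge, both endpoints lie together in some bag; and for every vertex, the bags containing it form a connected subtree. Here vertex 5 appears in no bag, so the decomposition is invalid.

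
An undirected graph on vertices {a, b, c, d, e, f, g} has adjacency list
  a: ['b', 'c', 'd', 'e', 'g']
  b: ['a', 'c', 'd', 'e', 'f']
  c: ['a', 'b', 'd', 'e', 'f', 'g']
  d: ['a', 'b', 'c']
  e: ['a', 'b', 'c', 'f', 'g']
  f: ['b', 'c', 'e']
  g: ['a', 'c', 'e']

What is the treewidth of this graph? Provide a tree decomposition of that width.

Treewidth 3.
One optimal decomposition is:
Bags: B1 = {a, b, c, e}  B2 = {b, c, e, f}  B3 = {a, b, c, d}  B4 = {a, c, e, g}
Tree: B1–B2, B1–B3, B1–B4

Every bag has size at most 4, so the width is 4 − 1 = 3 and tw(G) ≤ 3. Conversely, {a, c, e, g} is a clique of size 4, and the vertices of any clique must share a bag in every tree decomposition; so some bag has ≥ 4 vertices and tw(G) ≥ 3. Combining the bounds, tw(G) = 3.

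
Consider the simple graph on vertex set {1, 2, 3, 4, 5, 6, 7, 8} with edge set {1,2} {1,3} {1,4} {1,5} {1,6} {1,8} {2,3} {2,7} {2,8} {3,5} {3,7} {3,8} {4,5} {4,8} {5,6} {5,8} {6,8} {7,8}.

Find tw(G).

3

A width-3 tree decomposition is:
Bags: B1 = {1, 5, 6, 8}  B2 = {1, 3, 5, 8}  B3 = {1, 2, 3, 8}  B4 = {1, 4, 5, 8}  B5 = {2, 3, 7, 8}
Tree: B1–B2, B2–B3, B2–B4, B3–B5
Every bag has size at most 4, so the width is 4 − 1 = 3 and tw(G) ≤ 3. On the other hand G contains the 4-clique {1, 2, 3, 8}. A clique must lie in a single bag of any decomposition, so no decomposition can have width below 3. Combining the bounds, tw(G) = 3.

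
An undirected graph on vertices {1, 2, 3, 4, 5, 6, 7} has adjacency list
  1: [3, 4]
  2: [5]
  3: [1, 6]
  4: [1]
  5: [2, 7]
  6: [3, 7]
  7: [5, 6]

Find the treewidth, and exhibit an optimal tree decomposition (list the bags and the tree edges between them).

Treewidth 1.
One such decomposition:
Bags: B1 = {1, 4}  B2 = {1, 3}  B3 = {3, 6}  B4 = {6, 7}  B5 = {5, 7}  B6 = {2, 5}
Tree: B1–B2, B2–B3, B3–B4, B4–B5, B5–B6

Every bag has size at most 2, so the width is 2 − 1 = 1 and tw(G) ≤ 1. G has an edge, so its treewidth is at least 1. The upper and lower bounds meet at 1, so that is the treewidth.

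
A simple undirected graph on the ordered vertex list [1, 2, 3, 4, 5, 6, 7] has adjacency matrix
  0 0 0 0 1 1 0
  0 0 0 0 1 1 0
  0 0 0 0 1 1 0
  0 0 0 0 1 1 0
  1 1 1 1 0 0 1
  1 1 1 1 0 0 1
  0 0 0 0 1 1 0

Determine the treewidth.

2

A width-2 tree decomposition is:
Bags: B1 = {3, 5, 6}  B2 = {2, 5, 6}  B3 = {1, 5, 6}  B4 = {4, 5, 6}  B5 = {5, 6, 7}
Tree: B1–B2, B2–B3, B3–B4, B4–B5
The largest bag has 3 vertices, giving width 2; this decomposition certifies tw(G) ≤ 2. Since 5–3–6–2–5 is a cycle in G, G is not acyclic. Forests are exactly the graphs of treewidth ≤ 1, so tw(G) ≥ 2. Therefore the treewidth is 2.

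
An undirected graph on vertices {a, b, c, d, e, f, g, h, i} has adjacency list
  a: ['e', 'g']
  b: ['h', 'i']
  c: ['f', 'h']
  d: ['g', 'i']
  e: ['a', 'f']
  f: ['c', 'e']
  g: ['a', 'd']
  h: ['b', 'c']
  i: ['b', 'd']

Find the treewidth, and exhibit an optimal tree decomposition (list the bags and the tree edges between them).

Each bag holds 3 vertices, so the decomposition has width 2, which upper-bounds the treewidth. For the lower bound, G contains the cycle a–e–f–c–h–b–i–d–g–a, so G is not a forest; only forests have treewidth ≤ 1, hence tw(G) ≥ 2. Therefore the treewidth is 2.

Treewidth 2.
One optimal decomposition is:
Bags: B1 = {a, e, f}  B2 = {a, c, f}  B3 = {a, c, h}  B4 = {a, b, h}  B5 = {a, b, i}  B6 = {a, d, i}  B7 = {a, d, g}
Tree: B1–B2, B2–B3, B3–B4, B4–B5, B5–B6, B6–B7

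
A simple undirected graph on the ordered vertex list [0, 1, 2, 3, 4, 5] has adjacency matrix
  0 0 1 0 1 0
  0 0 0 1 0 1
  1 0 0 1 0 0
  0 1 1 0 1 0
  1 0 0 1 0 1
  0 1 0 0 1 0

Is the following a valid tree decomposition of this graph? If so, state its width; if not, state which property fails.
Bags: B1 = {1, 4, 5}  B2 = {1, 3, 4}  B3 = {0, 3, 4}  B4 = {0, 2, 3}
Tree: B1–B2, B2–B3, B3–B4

Yes; width 2.

Vertex coverage: the bags together contain {0, 1, 2, 3, 4, 5}, the full vertex set. Edge coverage: each edge of G has both endpoints in at least one bag. Running intersection: for every vertex, the bags containing it form a connected subtree. All three properties hold, so this is a valid tree decomposition of width max|bag| − 1 = 2, and hence tw(G) ≤ 2.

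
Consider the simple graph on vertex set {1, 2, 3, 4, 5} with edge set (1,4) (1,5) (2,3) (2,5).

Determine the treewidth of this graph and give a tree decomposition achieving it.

The largest bag has 2 vertices, giving width 1; this decomposition certifies tw(G) ≤ 1. G has an edge, so its treewidth is at least 1. Therefore the treewidth is 1.

Treewidth 1.
Bags: B1 = {1, 4}  B2 = {1, 5}  B3 = {2, 5}  B4 = {2, 3}
Tree: B1–B2, B2–B3, B3–B4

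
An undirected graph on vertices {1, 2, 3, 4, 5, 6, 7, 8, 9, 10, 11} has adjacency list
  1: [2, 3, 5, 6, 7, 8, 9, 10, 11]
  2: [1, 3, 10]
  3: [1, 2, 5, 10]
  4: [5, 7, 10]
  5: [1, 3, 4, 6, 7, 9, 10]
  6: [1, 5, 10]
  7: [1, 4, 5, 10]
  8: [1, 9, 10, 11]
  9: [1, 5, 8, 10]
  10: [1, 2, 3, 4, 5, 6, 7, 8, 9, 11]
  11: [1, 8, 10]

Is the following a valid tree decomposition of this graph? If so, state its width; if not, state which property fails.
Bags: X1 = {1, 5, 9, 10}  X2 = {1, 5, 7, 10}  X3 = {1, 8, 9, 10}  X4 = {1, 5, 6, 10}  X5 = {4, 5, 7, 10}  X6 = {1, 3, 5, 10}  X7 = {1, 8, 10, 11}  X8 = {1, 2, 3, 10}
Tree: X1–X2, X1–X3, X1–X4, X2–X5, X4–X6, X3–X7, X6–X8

Checking the three conditions: (i) the bags cover all of {1, 2, 3, 4, 5, 6, 7, 8, 9, 10, 11}; (ii) for each edge, some bag contains both endpoints; (iii) the bags containing any fixed vertex form a subtree. All hold, so the decomposition is valid with width 4 − 1 = 3.

Yes; width 3.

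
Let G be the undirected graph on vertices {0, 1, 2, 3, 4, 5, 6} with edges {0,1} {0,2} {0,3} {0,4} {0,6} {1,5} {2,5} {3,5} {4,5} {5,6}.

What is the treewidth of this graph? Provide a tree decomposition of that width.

Each bag holds 3 vertices, so the decomposition has width 2, which upper-bounds the treewidth. Since 5–4–0–3–5 is a cycle in G, G is not acyclic. Forests are exactly the graphs of treewidth ≤ 1, so tw(G) ≥ 2. Hence tw(G) = 2 exactly.

Treewidth 2.
One optimal decomposition is:
Bags: B1 = {0, 4, 5}  B2 = {0, 3, 5}  B3 = {0, 1, 5}  B4 = {0, 2, 5}  B5 = {0, 5, 6}
Tree: B1–B2, B2–B3, B3–B4, B4–B5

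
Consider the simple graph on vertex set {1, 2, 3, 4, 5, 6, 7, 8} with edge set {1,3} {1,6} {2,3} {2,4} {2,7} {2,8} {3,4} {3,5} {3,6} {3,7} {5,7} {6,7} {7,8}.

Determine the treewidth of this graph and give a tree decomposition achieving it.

The largest bag has 3 vertices, giving width 2; this decomposition certifies tw(G) ≤ 2. On the other hand G contains the 3-clique {2, 7, 8}. A clique must lie in a single bag of any decomposition, so no decomposition can have width below 2. Hence tw(G) = 2 exactly.

Treewidth 2.
One optimal decomposition is:
Bags: B1 = {2, 3, 4}  B2 = {2, 3, 7}  B3 = {3, 6, 7}  B4 = {2, 7, 8}  B5 = {3, 5, 7}  B6 = {1, 3, 6}
Tree: B1–B2, B2–B3, B2–B4, B2–B5, B3–B6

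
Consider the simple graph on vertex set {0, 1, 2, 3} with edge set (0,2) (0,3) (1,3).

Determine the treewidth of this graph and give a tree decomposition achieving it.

Each bag holds 2 vertices, so the decomposition has width 1, which upper-bounds the treewidth. Since G has at least one edge (e.g. 0–2), it is not an edgeless graph, so tw(G) ≥ 1. The upper and lower bounds meet at 1, so that is the treewidth.

Treewidth 1.
One such decomposition:
Bags: B1 = {0, 2}  B2 = {0, 3}  B3 = {1, 3}
Tree: B1–B2, B2–B3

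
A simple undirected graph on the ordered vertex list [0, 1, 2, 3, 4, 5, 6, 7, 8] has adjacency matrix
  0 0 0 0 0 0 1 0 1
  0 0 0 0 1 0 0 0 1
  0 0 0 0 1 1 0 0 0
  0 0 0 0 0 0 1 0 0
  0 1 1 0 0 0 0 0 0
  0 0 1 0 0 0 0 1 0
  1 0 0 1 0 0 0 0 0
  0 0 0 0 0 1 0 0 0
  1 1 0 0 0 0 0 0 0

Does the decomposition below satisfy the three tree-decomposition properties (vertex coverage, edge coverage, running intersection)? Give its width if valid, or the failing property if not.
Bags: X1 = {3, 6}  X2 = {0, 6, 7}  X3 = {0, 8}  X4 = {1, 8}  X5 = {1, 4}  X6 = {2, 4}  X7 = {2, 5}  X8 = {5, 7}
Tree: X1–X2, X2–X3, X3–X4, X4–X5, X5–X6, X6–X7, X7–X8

A tree decomposition must satisfy three properties: every vertex lies in some bag; for every edge, both endpoints lie together in some bag; and for every vertex, the bags containing it form a connected subtree. Here bags containing vertex 7 are not connected in the tree, so the decomposition is invalid.

No — bags containing vertex 7 are not connected in the tree.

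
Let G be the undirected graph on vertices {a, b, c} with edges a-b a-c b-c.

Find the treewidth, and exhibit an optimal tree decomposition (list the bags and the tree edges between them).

A single bag containing all 3 vertices is trivially a valid decomposition of width 2. Conversely, {a, b, c} is a clique of size 3, and the vertices of any clique must share a bag in every tree decomposition; so some bag has ≥ 3 vertices and tw(G) ≥ 2. The upper and lower bounds meet at 2, so that is the treewidth.

Treewidth 2.
One such decomposition:
Bags: B1 = {a, b, c}
Tree: (single bag)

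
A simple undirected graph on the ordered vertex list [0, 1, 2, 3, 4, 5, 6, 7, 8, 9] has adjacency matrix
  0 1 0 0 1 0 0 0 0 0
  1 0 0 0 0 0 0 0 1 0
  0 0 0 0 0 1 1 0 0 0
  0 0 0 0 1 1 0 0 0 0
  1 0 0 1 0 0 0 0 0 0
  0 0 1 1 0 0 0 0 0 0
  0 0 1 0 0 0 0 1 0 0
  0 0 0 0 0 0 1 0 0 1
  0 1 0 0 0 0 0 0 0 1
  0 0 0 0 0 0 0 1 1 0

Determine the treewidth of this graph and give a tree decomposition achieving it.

Treewidth 2.
Bags: B1 = {3, 4, 5}  B2 = {0, 4, 5}  B3 = {0, 1, 5}  B4 = {1, 5, 8}  B5 = {5, 8, 9}  B6 = {5, 7, 9}  B7 = {5, 6, 7}  B8 = {2, 5, 6}
Tree: B1–B2, B2–B3, B3–B4, B4–B5, B5–B6, B6–B7, B7–B8

Every bag has size at most 3, so the width is 3 − 1 = 2 and tw(G) ≤ 2. The edges 5–3–4–0–1–8–9–7–6–2–5 form a cycle, so G is not a tree and its treewidth is at least 2. Therefore the treewidth is 2.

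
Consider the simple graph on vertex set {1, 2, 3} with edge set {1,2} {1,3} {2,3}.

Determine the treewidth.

2

A width-2 tree decomposition is:
Bags: B1 = {1, 2, 3}
Tree: (single bag)
With just one bag of size 3, the width is 3 − 1 = 2, so tw(G) ≤ 2. On the other hand G contains the 3-clique {1, 2, 3}. A clique must lie in a single bag of any decomposition, so no decomposition can have width below 2. Therefore the treewidth is 2.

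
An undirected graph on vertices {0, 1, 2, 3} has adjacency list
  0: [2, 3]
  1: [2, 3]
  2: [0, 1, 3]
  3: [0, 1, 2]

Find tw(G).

A width-2 tree decomposition is:
Bags: B1 = {0, 2, 3}  B2 = {1, 2, 3}
Tree: B1–B2
Every bag has size at most 3, so the width is 3 − 1 = 2 and tw(G) ≤ 2. On the other hand G contains the 3-clique {0, 2, 3}. A clique must lie in a single bag of any decomposition, so no decomposition can have width below 2. Hence tw(G) = 2 exactly.

2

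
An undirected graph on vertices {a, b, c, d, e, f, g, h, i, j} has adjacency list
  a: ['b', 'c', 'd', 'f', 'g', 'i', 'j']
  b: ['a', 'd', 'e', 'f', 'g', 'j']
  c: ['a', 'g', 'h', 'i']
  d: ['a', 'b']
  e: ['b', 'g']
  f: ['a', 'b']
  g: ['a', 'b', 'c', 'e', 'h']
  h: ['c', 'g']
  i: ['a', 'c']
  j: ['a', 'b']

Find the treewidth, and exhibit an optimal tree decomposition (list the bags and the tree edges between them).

The largest bag has 3 vertices, giving width 2; this decomposition certifies tw(G) ≤ 2. Conversely, {b, e, g} is a clique of size 3, and the vertices of any clique must share a bag in every tree decomposition; so some bag has ≥ 3 vertices and tw(G) ≥ 2. Combining the bounds, tw(G) = 2.

Treewidth 2.
Bags: B1 = {a, c, g}  B2 = {c, g, h}  B3 = {a, c, i}  B4 = {a, b, g}  B5 = {a, b, d}  B6 = {b, e, g}  B7 = {a, b, j}  B8 = {a, b, f}
Tree: B1–B2, B1–B3, B1–B4, B4–B5, B4–B6, B5–B7, B7–B8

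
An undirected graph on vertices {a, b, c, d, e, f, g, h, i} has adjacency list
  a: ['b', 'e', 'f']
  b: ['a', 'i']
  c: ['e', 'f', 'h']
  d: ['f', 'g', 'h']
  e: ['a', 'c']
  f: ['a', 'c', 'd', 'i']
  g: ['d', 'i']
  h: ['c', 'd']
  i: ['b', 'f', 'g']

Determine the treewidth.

A width-3 tree decomposition is:
Bags: B1 = {a, b, c, e}  B2 = {a, b, c, f}  B3 = {b, c, f, i}  B4 = {c, f, h, i}  B5 = {d, f, h, i}  B6 = {d, g, h, i}
Tree: B1–B2, B2–B3, B3–B4, B4–B5, B5–B6
Every bag has size at most 4, so the width is 4 − 1 = 3 and tw(G) ≤ 3. For the lower bound: the 4 vertex sets {a,b,e}, {c}, {f}, {d,g,h,i} are disjoint, each induces a connected subgraph, and every pair is joined by at least one edge of G. Contracting each set to a single vertex therefore yields K_{4} as a minor, and since treewidth is minor-monotone, tw(G) ≥ tw(K_{4}) = 3. The upper and lower bounds meet at 3, so that is the treewidth.

3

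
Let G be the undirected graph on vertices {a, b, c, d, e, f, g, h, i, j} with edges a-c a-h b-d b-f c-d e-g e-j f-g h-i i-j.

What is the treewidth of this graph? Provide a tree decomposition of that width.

Treewidth 2.
One optimal decomposition is:
Bags: B1 = {e, i, j}  B2 = {e, h, i}  B3 = {a, e, h}  B4 = {a, c, e}  B5 = {c, d, e}  B6 = {b, d, e}  B7 = {b, e, f}  B8 = {e, f, g}
Tree: B1–B2, B2–B3, B3–B4, B4–B5, B5–B6, B6–B7, B7–B8

Each bag holds 3 vertices, so the decomposition has width 2, which upper-bounds the treewidth. The edges e–j–i–h–a–c–d–b–f–g–e form a cycle, so G is not a tree and its treewidth is at least 2. The upper and lower bounds meet at 2, so that is the treewidth.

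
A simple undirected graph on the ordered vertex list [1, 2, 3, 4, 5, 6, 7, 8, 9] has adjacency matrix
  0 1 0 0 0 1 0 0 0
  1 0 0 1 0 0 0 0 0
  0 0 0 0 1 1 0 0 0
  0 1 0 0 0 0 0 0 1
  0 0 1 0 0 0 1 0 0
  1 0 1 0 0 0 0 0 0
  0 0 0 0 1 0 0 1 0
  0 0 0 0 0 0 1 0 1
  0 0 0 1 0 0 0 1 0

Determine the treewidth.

A width-2 tree decomposition is:
Bags: B1 = {1, 2, 6}  B2 = {2, 4, 6}  B3 = {4, 6, 9}  B4 = {6, 8, 9}  B5 = {6, 7, 8}  B6 = {5, 6, 7}  B7 = {3, 5, 6}
Tree: B1–B2, B2–B3, B3–B4, B4–B5, B5–B6, B6–B7
The largest bag has 3 vertices, giving width 2; this decomposition certifies tw(G) ≤ 2. For the lower bound, G contains the cycle 6–1–2–4–9–8–7–5–3–6, so G is not a forest; only forests have treewidth ≤ 1, hence tw(G) ≥ 2. The upper and lower bounds meet at 2, so that is the treewidth.

2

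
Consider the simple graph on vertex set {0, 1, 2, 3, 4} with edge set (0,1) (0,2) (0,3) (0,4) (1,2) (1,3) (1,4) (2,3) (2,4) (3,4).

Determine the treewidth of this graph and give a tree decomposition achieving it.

With just one bag of size 5, the width is 5 − 1 = 4, so tw(G) ≤ 4. On the other hand G contains the 5-clique {0, 1, 2, 3, 4}. A clique must lie in a single bag of any decomposition, so no decomposition can have width below 4. Therefore the treewidth is 4.

Treewidth 4.
One such decomposition:
Bags: B1 = {0, 1, 2, 3, 4}
Tree: (single bag)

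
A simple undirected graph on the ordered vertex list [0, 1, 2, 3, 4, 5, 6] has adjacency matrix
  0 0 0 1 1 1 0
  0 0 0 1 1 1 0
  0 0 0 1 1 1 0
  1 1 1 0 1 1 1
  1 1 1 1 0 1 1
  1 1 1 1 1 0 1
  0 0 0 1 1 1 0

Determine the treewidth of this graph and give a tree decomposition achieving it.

Each bag holds 4 vertices, so the decomposition has width 3, which upper-bounds the treewidth. On the other hand G contains the 4-clique {0, 3, 4, 5}. A clique must lie in a single bag of any decomposition, so no decomposition can have width below 3. The upper and lower bounds meet at 3, so that is the treewidth.

Treewidth 3.
One such decomposition:
Bags: B1 = {0, 3, 4, 5}  B2 = {1, 3, 4, 5}  B3 = {2, 3, 4, 5}  B4 = {3, 4, 5, 6}
Tree: B1–B2, B1–B3, B1–B4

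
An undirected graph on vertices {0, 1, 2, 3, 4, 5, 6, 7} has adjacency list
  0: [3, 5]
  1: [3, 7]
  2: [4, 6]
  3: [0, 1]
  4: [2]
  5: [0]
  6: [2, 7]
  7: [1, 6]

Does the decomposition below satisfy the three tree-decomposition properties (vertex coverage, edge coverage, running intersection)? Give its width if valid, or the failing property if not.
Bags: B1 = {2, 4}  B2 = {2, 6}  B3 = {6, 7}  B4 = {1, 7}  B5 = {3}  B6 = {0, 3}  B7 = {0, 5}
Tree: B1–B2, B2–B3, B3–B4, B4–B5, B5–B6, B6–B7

A tree decomposition must satisfy three properties: every vertex lies in some bag; for every edge, both endpoints lie together in some bag; and for every vertex, the bags containing it form a connected subtree. Here edge (1,3) lies in no bag, so the decomposition is invalid.

No — edge (1,3) lies in no bag.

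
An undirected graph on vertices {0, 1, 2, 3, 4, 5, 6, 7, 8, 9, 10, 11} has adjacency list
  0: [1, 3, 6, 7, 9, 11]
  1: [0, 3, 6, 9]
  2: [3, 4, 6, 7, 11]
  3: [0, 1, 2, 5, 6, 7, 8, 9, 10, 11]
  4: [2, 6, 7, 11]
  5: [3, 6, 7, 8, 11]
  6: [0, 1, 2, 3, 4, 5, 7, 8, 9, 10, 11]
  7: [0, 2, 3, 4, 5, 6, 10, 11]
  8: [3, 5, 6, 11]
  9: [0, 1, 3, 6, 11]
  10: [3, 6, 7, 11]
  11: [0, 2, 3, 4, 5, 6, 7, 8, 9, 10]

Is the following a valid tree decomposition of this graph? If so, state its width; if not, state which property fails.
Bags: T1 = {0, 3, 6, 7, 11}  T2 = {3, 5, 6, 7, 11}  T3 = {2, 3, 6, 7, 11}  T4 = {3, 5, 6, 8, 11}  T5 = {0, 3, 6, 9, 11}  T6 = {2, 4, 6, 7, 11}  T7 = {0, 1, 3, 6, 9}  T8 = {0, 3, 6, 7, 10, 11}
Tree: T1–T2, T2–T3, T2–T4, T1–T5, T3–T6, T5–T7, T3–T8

No — bags containing vertex 0 are not connected in the tree.

A tree decomposition must satisfy three properties: every vertex lies in some bag; for every edge, both endpoints lie together in some bag; and for every vertex, the bags containing it form a connected subtree. Here bags containing vertex 0 are not connected in the tree, so the decomposition is invalid.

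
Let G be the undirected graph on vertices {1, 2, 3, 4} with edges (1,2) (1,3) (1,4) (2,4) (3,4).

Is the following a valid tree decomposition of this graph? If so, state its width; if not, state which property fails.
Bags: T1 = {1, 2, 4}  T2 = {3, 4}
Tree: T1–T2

A tree decomposition must satisfy three properties: every vertex lies in some bag; for every edge, both endpoints lie together in some bag; and for every vertex, the bags containing it form a connected subtree. Here edge (1,3) lies in no bag, so the decomposition is invalid.

No — edge (1,3) lies in no bag.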